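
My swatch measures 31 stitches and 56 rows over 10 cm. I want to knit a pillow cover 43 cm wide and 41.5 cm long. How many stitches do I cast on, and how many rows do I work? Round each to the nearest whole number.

Stitch gauge = 31/10 = 3.1 sts/cm; 43 × 3.1 = 133.30 → 133 sts.
Row gauge = 56/10 = 5.6 rows/cm; 41.5 × 5.6 = 232.40 → 232 rows.

Cast on 133 stitches and work 232 rows.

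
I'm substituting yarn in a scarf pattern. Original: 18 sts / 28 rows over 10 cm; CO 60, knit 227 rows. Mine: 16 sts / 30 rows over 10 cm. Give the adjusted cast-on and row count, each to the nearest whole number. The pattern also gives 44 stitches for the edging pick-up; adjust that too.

Stitches: 60 × 16/18 = 53.33 → 53.
Rows: 227 × 30/28 = 243.21 → 243.
edging pick-up: 44 × 16/18 = 39.11 → 39.

Cast on 53 stitches; work 243 rows; edging pick-up 39 stitches.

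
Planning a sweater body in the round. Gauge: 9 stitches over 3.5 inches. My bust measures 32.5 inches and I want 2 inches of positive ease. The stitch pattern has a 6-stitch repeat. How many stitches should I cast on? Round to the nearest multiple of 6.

Cast on 90 stitches.

Finished = 32.5 + 2 = 34.5 inches.
9 / 3.5 = 2.571 sts/in.
34.5 × 2.571 = 88.71 sts.
Nearest multiple of 6: 90.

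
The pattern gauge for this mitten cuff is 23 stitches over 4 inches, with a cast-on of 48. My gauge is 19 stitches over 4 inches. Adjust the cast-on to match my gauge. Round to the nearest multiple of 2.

40 stitches.

Scale factor = 19 / 23 = 0.826.
48 × 19 / 23 = 39.65 sts.
→ 40 sts.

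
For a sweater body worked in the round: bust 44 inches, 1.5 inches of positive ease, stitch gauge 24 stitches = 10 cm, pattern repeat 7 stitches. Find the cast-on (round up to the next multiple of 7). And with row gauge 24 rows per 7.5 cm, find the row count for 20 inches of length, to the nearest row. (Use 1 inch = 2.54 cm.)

Finished = 44 + 1.5 = 45.5 inches.
45.5 inches × 2.54 = 115.57 cm.
24/10 = 2.4 sts per cm; 115.57 × 2.4 = 277.37 sts.
Next multiple of 7 → 280.
20 inches = 50.80 cm; × 3.2 = 162.56 → 163 rows.

Cast on 280 stitches; work 163 rows.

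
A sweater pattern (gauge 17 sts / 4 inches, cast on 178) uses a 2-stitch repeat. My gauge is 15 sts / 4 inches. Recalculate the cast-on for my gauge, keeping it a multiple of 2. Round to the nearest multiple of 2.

178 × 15 / 17 = 157.06.
Nearest multiple of 2: 158.

158 stitches.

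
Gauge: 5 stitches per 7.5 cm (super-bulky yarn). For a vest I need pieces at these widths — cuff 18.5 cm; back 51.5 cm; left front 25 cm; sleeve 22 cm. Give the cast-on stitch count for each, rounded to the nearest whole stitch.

Rate = 5/7.5 = 0.667 sts per cm.
cuff: 18.5 × 0.667 = 12.33 → 12.
back: 51.5 × 0.667 = 34.33 → 34.
left front: 25 × 0.667 = 16.67 → 17.
sleeve: 22 × 0.667 = 14.67 → 15.

cuff 12; back 34; left front 17; sleeve 15.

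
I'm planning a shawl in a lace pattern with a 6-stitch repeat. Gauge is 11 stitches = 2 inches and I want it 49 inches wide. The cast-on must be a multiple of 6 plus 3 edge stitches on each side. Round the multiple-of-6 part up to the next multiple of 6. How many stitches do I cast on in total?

CO 270 sts.

11 / 2 = 5.5 sts per inch.
49 × 5.5 = 269.50 sts.
Less 6 edge sts → 263.50 for the repeat.
Next multiple of 6: 264.
Add back 6 edge sts → 270.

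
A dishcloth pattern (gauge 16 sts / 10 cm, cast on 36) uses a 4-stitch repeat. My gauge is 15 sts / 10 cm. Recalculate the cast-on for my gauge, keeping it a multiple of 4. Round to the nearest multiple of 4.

Cast on 32 stitches.

36 × 15 / 16 = 33.75.
Nearest multiple of 4: 32.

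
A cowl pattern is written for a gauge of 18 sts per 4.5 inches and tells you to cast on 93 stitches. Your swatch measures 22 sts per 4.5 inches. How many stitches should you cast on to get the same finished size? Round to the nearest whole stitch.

Scale factor = 22 / 18 = 1.222.
93 × 22 / 18 = 113.67 sts.
→ 114 sts.

114 stitches.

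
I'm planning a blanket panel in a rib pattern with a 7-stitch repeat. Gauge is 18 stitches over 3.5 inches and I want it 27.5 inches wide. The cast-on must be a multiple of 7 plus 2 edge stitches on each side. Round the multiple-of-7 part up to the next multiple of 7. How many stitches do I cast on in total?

18 / 3.5 = 5.143 sts per inch.
27.5 × 5.143 = 141.43 sts.
Less 4 edge sts → 137.43 for the repeat.
Next multiple of 7: 140.
Add back 4 edge sts → 144.

CO 144 sts.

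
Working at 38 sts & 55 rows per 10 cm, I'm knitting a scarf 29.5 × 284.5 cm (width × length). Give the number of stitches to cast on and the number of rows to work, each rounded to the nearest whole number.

Stitch gauge = 38/10 = 3.8 sts/cm; 29.5 × 3.8 = 112.10 → 112 sts.
Row gauge = 55/10 = 5.5 rows/cm; 284.5 × 5.5 = 1564.75 → 1565 rows.

Cast on 112 stitches and work 1565 rows.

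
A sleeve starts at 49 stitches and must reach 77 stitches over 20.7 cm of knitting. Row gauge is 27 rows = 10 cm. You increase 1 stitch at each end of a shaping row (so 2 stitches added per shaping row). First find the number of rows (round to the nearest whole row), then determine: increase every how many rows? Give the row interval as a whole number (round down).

Rows = 20.7 × 2.7 = 55.9 → 56 rows.
Stitches to add: 28 → 14 shaping rows (at 2 st each).
56 / 14 = 4.00 → every 4 rows.

Increase every 4th row.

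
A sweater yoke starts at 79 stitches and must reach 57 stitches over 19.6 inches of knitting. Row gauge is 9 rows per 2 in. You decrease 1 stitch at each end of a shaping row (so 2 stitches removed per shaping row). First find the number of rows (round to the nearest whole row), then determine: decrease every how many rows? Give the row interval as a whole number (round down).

Decrease every 8th row.

Rows = 19.6 × 4.5 = 88.2 → 88 rows.
Stitches to remove: 22 → 11 shaping rows (at 2 st each).
88 / 11 = 8.00 → every 8 rows.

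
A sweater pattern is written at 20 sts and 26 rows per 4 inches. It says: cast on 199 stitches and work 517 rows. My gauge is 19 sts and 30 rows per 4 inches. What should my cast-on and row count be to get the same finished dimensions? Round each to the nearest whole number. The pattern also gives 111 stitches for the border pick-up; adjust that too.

Stitches: 199 × 19/20 = 189.05 → 189.
Rows: 517 × 30/26 = 596.54 → 597.
border pick-up: 111 × 19/20 = 105.45 → 105.

Cast on 189 stitches; work 597 rows; border pick-up 105 stitches.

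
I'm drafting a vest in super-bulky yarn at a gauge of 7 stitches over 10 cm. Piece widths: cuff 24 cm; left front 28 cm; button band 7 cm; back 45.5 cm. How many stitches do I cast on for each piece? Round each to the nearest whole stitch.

Rate = 7/10 = 0.7 sts per cm.
cuff: 24 × 0.7 = 16.80 → 17.
left front: 28 × 0.7 = 19.60 → 20.
button band: 7 × 0.7 = 4.90 → 5.
back: 45.5 × 0.7 = 31.85 → 32.

cuff 17; left front 20; button band 5; back 32.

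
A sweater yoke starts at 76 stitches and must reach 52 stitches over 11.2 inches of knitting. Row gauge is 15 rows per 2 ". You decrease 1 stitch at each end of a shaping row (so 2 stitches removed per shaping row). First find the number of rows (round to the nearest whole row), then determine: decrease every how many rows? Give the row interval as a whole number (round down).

Decrease every 7th row.

Rows = 11.2 × 7.5 = 84.0 → 84 rows.
Stitches to remove: 24 → 12 shaping rows (at 2 st each).
84 / 12 = 7.00 → every 7 rows.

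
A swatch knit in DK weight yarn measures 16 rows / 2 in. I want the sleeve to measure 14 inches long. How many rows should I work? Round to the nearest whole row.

16 rows / 2 in = 8 rows per inch.
14 × 8 = 112.00 rows.

112 rows.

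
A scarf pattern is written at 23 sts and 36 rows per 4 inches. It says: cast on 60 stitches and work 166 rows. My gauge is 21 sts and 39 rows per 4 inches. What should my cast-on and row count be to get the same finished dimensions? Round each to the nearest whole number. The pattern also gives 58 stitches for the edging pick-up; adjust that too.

Stitches: 60 × 21/23 = 54.78 → 55.
Rows: 166 × 39/36 = 179.83 → 180.
edging pick-up: 58 × 21/23 = 52.96 → 53.

Cast on 55 stitches; work 180 rows; edging pick-up 53 stitches.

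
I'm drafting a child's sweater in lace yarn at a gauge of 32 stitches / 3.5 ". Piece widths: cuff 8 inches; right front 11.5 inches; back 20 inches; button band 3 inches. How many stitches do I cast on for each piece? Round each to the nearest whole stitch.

Rate = 32/3.5 = 9.143 sts per in.
cuff: 8 × 9.143 = 73.14 → 73.
right front: 11.5 × 9.143 = 105.14 → 105.
back: 20 × 9.143 = 182.86 → 183.
button band: 3 × 9.143 = 27.43 → 27.

cuff 73; right front 105; back 183; button band 27.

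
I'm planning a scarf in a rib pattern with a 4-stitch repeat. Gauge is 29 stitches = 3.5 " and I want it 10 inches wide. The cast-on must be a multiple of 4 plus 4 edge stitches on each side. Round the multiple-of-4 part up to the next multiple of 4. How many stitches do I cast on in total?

29 / 3.5 = 8.286 sts per inch.
10 × 8.286 = 82.86 sts.
Less 8 edge sts → 74.86 for the repeat.
Next multiple of 4: 76.
Add back 8 edge sts → 84.

CO 84 sts.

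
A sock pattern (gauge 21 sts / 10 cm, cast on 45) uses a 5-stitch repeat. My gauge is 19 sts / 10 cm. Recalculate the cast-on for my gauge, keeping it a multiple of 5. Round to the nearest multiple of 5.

40 stitches.

45 × 19 / 21 = 40.71.
Nearest multiple of 5: 40.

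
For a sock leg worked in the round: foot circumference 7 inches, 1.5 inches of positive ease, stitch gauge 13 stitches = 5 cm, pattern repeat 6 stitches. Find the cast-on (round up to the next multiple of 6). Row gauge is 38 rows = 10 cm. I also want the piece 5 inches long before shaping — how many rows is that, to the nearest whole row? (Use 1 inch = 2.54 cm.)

Finished = 7 + 1.5 = 8.5 inches.
8.5 inches × 2.54 = 21.59 cm.
13/5 = 2.6 sts per cm; 21.59 × 2.6 = 56.13 sts.
Next multiple of 6 → 60.
5 inches = 12.70 cm; × 3.8 = 48.26 → 48 rows.

Cast on 60 stitches; work 48 rows.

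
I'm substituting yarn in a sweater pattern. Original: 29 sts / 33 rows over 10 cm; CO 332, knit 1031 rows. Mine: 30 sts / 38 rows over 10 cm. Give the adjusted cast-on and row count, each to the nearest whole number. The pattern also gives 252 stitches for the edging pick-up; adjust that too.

Cast on 343 stitches; work 1187 rows; edging pick-up 261 stitches.

Stitches: 332 × 30/29 = 343.45 → 343.
Rows: 1031 × 38/33 = 1187.21 → 1187.
edging pick-up: 252 × 30/29 = 260.69 → 261.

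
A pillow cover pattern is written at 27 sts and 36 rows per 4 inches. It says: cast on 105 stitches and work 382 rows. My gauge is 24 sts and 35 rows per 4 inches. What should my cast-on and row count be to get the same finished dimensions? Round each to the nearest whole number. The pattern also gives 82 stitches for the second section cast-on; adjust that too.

Stitches: 105 × 24/27 = 93.33 → 93.
Rows: 382 × 35/36 = 371.39 → 371.
second section cast-on: 82 × 24/27 = 72.89 → 73.

Cast on 93 stitches; work 371 rows; second section cast-on 73 stitches.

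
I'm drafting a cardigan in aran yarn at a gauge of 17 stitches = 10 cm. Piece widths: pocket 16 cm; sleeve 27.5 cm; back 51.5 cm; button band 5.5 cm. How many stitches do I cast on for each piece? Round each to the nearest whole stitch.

pocket 27; sleeve 47; back 88; button band 9.

Rate = 17/10 = 1.7 sts per cm.
pocket: 16 × 1.7 = 27.20 → 27.
sleeve: 27.5 × 1.7 = 46.75 → 47.
back: 51.5 × 1.7 = 87.55 → 88.
button band: 5.5 × 1.7 = 9.35 → 9.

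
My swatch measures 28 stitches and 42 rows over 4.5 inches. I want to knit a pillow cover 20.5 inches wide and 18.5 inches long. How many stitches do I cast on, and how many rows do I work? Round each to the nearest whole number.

Cast on 128 stitches and work 173 rows.

Stitch gauge = 28/4.5 = 6.222 sts/in; 20.5 × 6.222 = 127.56 → 128 sts.
Row gauge = 42/4.5 = 9.333 rows/in; 18.5 × 9.333 = 172.67 → 173 rows.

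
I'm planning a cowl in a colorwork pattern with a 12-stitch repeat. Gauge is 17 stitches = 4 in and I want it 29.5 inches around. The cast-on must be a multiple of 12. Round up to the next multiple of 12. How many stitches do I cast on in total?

132 stitches.

17 / 4 = 4.25 sts per inch.
29.5 × 4.25 = 125.38 sts.
Next multiple of 12: 132.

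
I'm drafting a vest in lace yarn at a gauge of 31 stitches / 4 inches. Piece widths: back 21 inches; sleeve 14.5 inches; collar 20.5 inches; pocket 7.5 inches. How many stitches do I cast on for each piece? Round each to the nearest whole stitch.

back 163; sleeve 112; collar 159; pocket 58.

Rate = 31/4 = 7.75 sts per in.
back: 21 × 7.75 = 162.75 → 163.
sleeve: 14.5 × 7.75 = 112.38 → 112.
collar: 20.5 × 7.75 = 158.88 → 159.
pocket: 7.5 × 7.75 = 58.12 → 58.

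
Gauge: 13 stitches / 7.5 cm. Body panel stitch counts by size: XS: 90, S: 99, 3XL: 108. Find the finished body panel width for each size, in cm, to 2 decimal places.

XS 51.92 cm; S 57.12 cm; 3XL 62.31 cm.

13/7.5 = 1.733 sts per cm.
XS: 90 / 1.733 = 51.923 → 51.92 cm.
S: 99 / 1.733 = 57.115 → 57.12 cm.
3XL: 108 / 1.733 = 62.308 → 62.31 cm.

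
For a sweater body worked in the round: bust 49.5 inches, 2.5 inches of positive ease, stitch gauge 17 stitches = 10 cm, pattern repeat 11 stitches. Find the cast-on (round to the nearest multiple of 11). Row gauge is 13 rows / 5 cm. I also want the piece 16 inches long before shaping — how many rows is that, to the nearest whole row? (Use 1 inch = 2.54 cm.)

Cast on 220 stitches; work 106 rows.

Finished = 49.5 + 2.5 = 52 inches.
52 inches × 2.54 = 132.08 cm.
17/10 = 1.7 sts per cm; 132.08 × 1.7 = 224.54 sts.
Nearest multiple of 11 → 220.
16 inches = 40.64 cm; × 2.6 = 105.66 → 106 rows.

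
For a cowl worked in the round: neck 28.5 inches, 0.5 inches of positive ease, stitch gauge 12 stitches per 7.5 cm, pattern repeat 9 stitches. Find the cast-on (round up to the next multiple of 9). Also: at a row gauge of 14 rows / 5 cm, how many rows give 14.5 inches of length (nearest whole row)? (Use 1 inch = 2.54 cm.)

Finished = 28.5 + 0.5 = 29 inches.
29 inches × 2.54 = 73.66 cm.
12/7.5 = 1.6 sts per cm; 73.66 × 1.6 = 117.86 sts.
Next multiple of 9 → 126.
14.5 inches = 36.83 cm; × 2.8 = 103.12 → 103 rows.

Cast on 126 stitches; work 103 rows.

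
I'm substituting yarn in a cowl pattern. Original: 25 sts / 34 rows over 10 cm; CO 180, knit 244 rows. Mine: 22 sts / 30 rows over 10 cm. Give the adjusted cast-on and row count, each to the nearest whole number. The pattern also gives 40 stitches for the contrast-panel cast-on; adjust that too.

Stitches: 180 × 22/25 = 158.40 → 158.
Rows: 244 × 30/34 = 215.29 → 215.
contrast-panel cast-on: 40 × 22/25 = 35.20 → 35.

Cast on 158 stitches; work 215 rows; contrast-panel cast-on 35 stitches.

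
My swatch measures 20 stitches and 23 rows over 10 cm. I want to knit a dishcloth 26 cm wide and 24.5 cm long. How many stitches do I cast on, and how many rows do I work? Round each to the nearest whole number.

Cast on 52 stitches and work 56 rows.

Stitch gauge = 20/10 = 2 sts/cm; 26 × 2 = 52.00 → 52 sts.
Row gauge = 23/10 = 2.3 rows/cm; 24.5 × 2.3 = 56.35 → 56 rows.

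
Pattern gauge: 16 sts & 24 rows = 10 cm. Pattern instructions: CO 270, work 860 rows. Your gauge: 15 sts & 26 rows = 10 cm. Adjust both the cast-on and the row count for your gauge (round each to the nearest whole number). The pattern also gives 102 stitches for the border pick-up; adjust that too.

Cast on 253 stitches; work 932 rows; border pick-up 96 stitches.

Stitches: 270 × 15/16 = 253.12 → 253.
Rows: 860 × 26/24 = 931.67 → 932.
border pick-up: 102 × 15/16 = 95.62 → 96.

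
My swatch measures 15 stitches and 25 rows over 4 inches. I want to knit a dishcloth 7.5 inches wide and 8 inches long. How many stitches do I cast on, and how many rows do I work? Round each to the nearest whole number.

Cast on 28 stitches and work 50 rows.

Stitch gauge = 15/4 = 3.75 sts/in; 7.5 × 3.75 = 28.12 → 28 sts.
Row gauge = 25/4 = 6.25 rows/in; 8 × 6.25 = 50.00 → 50 rows.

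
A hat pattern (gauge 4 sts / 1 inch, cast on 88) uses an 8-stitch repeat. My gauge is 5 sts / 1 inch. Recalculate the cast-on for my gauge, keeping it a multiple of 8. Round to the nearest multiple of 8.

Cast on 112 stitches.

88 × 5 / 4 = 110.00.
Nearest multiple of 8: 112.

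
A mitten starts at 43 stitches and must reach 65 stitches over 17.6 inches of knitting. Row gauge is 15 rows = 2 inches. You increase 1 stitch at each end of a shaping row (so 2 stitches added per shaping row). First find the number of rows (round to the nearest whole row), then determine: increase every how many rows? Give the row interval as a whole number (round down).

Rows = 17.6 × 7.5 = 132.0 → 132 rows.
Stitches to add: 22 → 11 shaping rows (at 2 st each).
132 / 11 = 12.00 → every 12 rows.

Increase every 12th row.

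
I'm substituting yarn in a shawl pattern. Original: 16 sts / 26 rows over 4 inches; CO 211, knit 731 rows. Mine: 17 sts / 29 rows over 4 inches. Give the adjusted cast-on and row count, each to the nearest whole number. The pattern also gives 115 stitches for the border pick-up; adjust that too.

Cast on 224 stitches; work 815 rows; border pick-up 122 stitches.

Stitches: 211 × 17/16 = 224.19 → 224.
Rows: 731 × 29/26 = 815.35 → 815.
border pick-up: 115 × 17/16 = 122.19 → 122.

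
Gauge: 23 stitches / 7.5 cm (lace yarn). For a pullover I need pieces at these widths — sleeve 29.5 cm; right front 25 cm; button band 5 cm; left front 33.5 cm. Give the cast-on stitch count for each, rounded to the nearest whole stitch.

sleeve 90; right front 77; button band 15; left front 103.

Rate = 23/7.5 = 3.067 sts per cm.
sleeve: 29.5 × 3.067 = 90.47 → 90.
right front: 25 × 3.067 = 76.67 → 77.
button band: 5 × 3.067 = 15.33 → 15.
left front: 33.5 × 3.067 = 102.73 → 103.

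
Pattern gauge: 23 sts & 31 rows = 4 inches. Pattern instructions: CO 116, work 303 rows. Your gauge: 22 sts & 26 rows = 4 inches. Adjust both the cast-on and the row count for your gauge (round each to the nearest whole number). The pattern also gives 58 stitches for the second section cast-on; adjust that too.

Cast on 111 stitches; work 254 rows; second section cast-on 55 stitches.

Stitches: 116 × 22/23 = 110.96 → 111.
Rows: 303 × 26/31 = 254.13 → 254.
second section cast-on: 58 × 22/23 = 55.48 → 55.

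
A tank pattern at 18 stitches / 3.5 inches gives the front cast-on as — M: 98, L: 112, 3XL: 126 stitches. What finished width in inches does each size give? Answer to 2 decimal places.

18/3.5 = 5.143 sts per in.
M: 98 / 5.143 = 19.056 → 19.06 in.
L: 112 / 5.143 = 21.778 → 21.78 in.
3XL: 126 / 5.143 = 24.500 → 24.50 in.

M 19.06 inches; L 21.78 inches; 3XL 24.50 inches.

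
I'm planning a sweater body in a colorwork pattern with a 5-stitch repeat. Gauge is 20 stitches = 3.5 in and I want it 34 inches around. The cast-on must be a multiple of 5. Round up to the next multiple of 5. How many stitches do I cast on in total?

195 stitches.

20 / 3.5 = 5.714 sts per inch.
34 × 5.714 = 194.29 sts.
Next multiple of 5: 195.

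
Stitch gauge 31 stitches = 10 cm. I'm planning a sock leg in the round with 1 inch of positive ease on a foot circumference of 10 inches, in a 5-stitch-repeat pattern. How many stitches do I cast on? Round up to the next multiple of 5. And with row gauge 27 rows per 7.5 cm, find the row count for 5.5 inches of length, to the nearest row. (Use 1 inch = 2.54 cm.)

Finished = 10 + 1 = 11 inches.
11 inches × 2.54 = 27.94 cm.
31/10 = 3.1 sts per cm; 27.94 × 3.1 = 86.61 sts.
Next multiple of 5 → 90.
5.5 inches = 13.97 cm; × 3.6 = 50.29 → 50 rows.

Cast on 90 stitches; work 50 rows.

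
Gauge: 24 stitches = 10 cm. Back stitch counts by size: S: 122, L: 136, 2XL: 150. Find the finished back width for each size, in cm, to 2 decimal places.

24/10 = 2.4 sts per cm.
S: 122 / 2.4 = 50.833 → 50.83 cm.
L: 136 / 2.4 = 56.667 → 56.67 cm.
2XL: 150 / 2.4 = 62.500 → 62.50 cm.

S 50.83 cm; L 56.67 cm; 2XL 62.50 cm.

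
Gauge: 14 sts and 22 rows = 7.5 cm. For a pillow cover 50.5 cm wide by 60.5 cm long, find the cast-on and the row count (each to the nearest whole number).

Cast on 94 stitches and work 177 rows.

Stitch gauge = 14/7.5 = 1.867 sts/cm; 50.5 × 1.867 = 94.27 → 94 sts.
Row gauge = 22/7.5 = 2.933 rows/cm; 60.5 × 2.933 = 177.47 → 177 rows.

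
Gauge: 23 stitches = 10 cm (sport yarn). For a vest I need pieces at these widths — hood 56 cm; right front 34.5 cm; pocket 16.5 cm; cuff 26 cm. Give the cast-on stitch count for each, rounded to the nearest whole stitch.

Rate = 23/10 = 2.3 sts per cm.
hood: 56 × 2.3 = 128.80 → 129.
right front: 34.5 × 2.3 = 79.35 → 79.
pocket: 16.5 × 2.3 = 37.95 → 38.
cuff: 26 × 2.3 = 59.80 → 60.

hood 129; right front 79; pocket 38; cuff 60.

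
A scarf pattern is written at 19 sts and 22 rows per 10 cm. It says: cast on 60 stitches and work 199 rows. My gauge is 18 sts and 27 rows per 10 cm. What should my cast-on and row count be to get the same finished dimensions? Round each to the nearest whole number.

Cast on 57 stitches; work 244 rows.

Stitches: 60 × 18/19 = 56.84 → 57.
Rows: 199 × 27/22 = 244.23 → 244.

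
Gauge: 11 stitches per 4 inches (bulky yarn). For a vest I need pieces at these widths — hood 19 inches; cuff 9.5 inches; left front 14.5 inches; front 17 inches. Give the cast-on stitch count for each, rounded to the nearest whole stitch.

hood 52; cuff 26; left front 40; front 47.

Rate = 11/4 = 2.75 sts per in.
hood: 19 × 2.75 = 52.25 → 52.
cuff: 9.5 × 2.75 = 26.12 → 26.
left front: 14.5 × 2.75 = 39.88 → 40.
front: 17 × 2.75 = 46.75 → 47.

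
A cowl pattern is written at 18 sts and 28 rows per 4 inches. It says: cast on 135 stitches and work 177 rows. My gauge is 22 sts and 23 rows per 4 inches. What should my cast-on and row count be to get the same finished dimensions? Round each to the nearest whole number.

Stitches: 135 × 22/18 = 165.00 → 165.
Rows: 177 × 23/28 = 145.39 → 145.

Cast on 165 stitches; work 145 rows.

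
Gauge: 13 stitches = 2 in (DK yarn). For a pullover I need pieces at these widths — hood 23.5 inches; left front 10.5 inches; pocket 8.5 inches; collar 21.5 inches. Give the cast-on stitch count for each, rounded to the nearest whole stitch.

Rate = 13/2 = 6.5 sts per in.
hood: 23.5 × 6.5 = 152.75 → 153.
left front: 10.5 × 6.5 = 68.25 → 68.
pocket: 8.5 × 6.5 = 55.25 → 55.
collar: 21.5 × 6.5 = 139.75 → 140.

hood 153; left front 68; pocket 55; collar 140.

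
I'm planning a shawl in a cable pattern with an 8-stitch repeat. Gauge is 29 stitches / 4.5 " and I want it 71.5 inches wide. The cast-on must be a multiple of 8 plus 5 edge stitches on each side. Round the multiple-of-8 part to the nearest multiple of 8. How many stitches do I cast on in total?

29 / 4.5 = 6.444 sts per inch.
71.5 × 6.444 = 460.78 sts.
Less 10 edge sts → 450.78 for the repeat.
Nearest multiple of 8: 448.
Add back 10 edge sts → 458.

CO 458 sts.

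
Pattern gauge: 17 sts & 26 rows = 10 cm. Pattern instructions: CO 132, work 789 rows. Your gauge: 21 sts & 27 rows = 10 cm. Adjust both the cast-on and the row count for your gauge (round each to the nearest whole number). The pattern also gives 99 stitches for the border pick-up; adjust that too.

Cast on 163 stitches; work 819 rows; border pick-up 122 stitches.

Stitches: 132 × 21/17 = 163.06 → 163.
Rows: 789 × 27/26 = 819.35 → 819.
border pick-up: 99 × 21/17 = 122.29 → 122.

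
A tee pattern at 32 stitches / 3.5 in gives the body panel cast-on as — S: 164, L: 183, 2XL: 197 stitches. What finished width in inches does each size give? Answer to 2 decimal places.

S 17.94 inches; L 20.02 inches; 2XL 21.55 inches.

32/3.5 = 9.143 sts per in.
S: 164 / 9.143 = 17.938 → 17.94 in.
L: 183 / 9.143 = 20.016 → 20.02 in.
2XL: 197 / 9.143 = 21.547 → 21.55 in.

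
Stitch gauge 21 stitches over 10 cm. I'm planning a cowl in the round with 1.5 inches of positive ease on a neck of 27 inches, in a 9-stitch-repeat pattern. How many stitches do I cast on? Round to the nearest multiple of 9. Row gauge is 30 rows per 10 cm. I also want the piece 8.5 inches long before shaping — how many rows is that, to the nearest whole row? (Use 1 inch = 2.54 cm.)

Cast on 153 stitches; work 65 rows.

Finished = 27 + 1.5 = 28.5 inches.
28.5 inches × 2.54 = 72.39 cm.
21/10 = 2.1 sts per cm; 72.39 × 2.1 = 152.02 sts.
Nearest multiple of 9 → 153.
8.5 inches = 21.59 cm; × 3 = 64.77 → 65 rows.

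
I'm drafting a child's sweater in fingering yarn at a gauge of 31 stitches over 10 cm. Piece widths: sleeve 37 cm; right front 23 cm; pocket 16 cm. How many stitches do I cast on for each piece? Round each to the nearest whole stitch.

Rate = 31/10 = 3.1 sts per cm.
sleeve: 37 × 3.1 = 114.70 → 115.
right front: 23 × 3.1 = 71.30 → 71.
pocket: 16 × 3.1 = 49.60 → 50.

sleeve 115; right front 71; pocket 50.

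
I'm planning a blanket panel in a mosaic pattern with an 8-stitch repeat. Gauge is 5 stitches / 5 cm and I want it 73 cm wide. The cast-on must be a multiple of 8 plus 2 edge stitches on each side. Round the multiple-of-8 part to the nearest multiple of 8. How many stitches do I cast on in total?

5 / 5 = 1 sts per cm.
73 × 1 = 73.00 sts.
Less 4 edge sts → 69.00 for the repeat.
Nearest multiple of 8: 72.
Add back 4 edge sts → 76.

CO 76 sts.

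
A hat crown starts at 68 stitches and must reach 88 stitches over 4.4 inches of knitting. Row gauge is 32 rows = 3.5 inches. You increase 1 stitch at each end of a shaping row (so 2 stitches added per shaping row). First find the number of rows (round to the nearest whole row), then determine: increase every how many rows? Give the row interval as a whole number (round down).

Rows = 4.4 × 9.143 = 40.2 → 40 rows.
Stitches to add: 20 → 10 shaping rows (at 2 st each).
40 / 10 = 4.00 → every 4 rows.

Increase every 4th row.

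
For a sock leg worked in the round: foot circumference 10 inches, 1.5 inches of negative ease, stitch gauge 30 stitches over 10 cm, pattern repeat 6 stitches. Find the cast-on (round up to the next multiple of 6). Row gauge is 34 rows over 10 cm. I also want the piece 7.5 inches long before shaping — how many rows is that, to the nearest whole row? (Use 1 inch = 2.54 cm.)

Finished = 10 − 1.5 = 8.5 inches.
8.5 inches × 2.54 = 21.59 cm.
30/10 = 3 sts per cm; 21.59 × 3 = 64.77 sts.
Next multiple of 6 → 66.
7.5 inches = 19.05 cm; × 3.4 = 64.77 → 65 rows.

Cast on 66 stitches; work 65 rows.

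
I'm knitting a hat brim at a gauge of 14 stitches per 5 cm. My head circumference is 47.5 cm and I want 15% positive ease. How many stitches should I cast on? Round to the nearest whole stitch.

Cast on 153 stitches.

Finished = 47.5 × 1.15 = 54.62 cm.
14 / 5 = 2.8 sts per cm.
54.62 × 2.8 = 152.95 sts.
→ 153 sts.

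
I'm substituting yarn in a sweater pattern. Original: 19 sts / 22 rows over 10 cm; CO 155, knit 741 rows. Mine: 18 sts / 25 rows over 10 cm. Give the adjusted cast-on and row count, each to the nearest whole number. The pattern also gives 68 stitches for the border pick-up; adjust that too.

Cast on 147 stitches; work 842 rows; border pick-up 64 stitches.

Stitches: 155 × 18/19 = 146.84 → 147.
Rows: 741 × 25/22 = 842.05 → 842.
border pick-up: 68 × 18/19 = 64.42 → 64.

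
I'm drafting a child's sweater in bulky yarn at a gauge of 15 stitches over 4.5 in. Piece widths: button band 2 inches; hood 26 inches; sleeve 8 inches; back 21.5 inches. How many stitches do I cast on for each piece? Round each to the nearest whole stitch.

Rate = 15/4.5 = 3.333 sts per in.
button band: 2 × 3.333 = 6.67 → 7.
hood: 26 × 3.333 = 86.67 → 87.
sleeve: 8 × 3.333 = 26.67 → 27.
back: 21.5 × 3.333 = 71.67 → 72.

button band 7; hood 87; sleeve 27; back 72.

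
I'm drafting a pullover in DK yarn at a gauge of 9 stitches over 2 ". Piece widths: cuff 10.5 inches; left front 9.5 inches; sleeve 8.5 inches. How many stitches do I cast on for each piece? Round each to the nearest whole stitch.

Rate = 9/2 = 4.5 sts per in.
cuff: 10.5 × 4.5 = 47.25 → 47.
left front: 9.5 × 4.5 = 42.75 → 43.
sleeve: 8.5 × 4.5 = 38.25 → 38.

cuff 47; left front 43; sleeve 38.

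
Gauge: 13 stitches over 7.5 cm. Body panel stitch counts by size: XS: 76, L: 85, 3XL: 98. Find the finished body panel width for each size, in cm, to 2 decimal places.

XS 43.85 cm; L 49.04 cm; 3XL 56.54 cm.

13/7.5 = 1.733 sts per cm.
XS: 76 / 1.733 = 43.846 → 43.85 cm.
L: 85 / 1.733 = 49.038 → 49.04 cm.
3XL: 98 / 1.733 = 56.538 → 56.54 cm.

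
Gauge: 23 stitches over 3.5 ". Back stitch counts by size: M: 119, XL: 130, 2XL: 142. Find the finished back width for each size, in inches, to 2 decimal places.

M 18.11 inches; XL 19.78 inches; 2XL 21.61 inches.

23/3.5 = 6.571 sts per in.
M: 119 / 6.571 = 18.109 → 18.11 in.
XL: 130 / 6.571 = 19.783 → 19.78 in.
2XL: 142 / 6.571 = 21.609 → 21.61 in.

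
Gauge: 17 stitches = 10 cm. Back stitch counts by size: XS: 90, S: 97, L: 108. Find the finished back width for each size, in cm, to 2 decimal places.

17/10 = 1.7 sts per cm.
XS: 90 / 1.7 = 52.941 → 52.94 cm.
S: 97 / 1.7 = 57.059 → 57.06 cm.
L: 108 / 1.7 = 63.529 → 63.53 cm.

XS 52.94 cm; S 57.06 cm; L 63.53 cm.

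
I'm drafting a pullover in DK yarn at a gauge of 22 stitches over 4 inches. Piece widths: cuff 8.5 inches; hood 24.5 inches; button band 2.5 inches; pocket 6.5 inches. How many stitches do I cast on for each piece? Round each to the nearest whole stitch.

Rate = 22/4 = 5.5 sts per in.
cuff: 8.5 × 5.5 = 46.75 → 47.
hood: 24.5 × 5.5 = 134.75 → 135.
button band: 2.5 × 5.5 = 13.75 → 14.
pocket: 6.5 × 5.5 = 35.75 → 36.

cuff 47; hood 135; button band 14; pocket 36.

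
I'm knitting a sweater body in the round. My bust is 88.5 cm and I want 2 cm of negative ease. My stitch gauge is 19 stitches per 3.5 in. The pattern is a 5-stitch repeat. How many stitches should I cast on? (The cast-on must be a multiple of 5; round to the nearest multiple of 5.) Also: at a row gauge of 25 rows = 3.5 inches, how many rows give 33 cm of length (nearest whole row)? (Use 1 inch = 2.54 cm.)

Finished = 88.5 − 2 = 86.5 cm.
86.5 cm × 1/2.54 = 34.06 inches.
19/3.5 = 5.429 sts per in; 34.06 × 5.429 = 184.87 sts.
Nearest multiple of 5 → 185.
33 cm = 12.99 inches; × 7.143 = 92.80 → 93 rows.

Cast on 185 stitches; work 93 rows.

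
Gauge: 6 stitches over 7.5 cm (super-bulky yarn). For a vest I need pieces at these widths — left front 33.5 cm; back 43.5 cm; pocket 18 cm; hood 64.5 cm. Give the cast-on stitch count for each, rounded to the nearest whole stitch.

Rate = 6/7.5 = 0.8 sts per cm.
left front: 33.5 × 0.8 = 26.80 → 27.
back: 43.5 × 0.8 = 34.80 → 35.
pocket: 18 × 0.8 = 14.40 → 14.
hood: 64.5 × 0.8 = 51.60 → 52.

left front 27; back 35; pocket 14; hood 52.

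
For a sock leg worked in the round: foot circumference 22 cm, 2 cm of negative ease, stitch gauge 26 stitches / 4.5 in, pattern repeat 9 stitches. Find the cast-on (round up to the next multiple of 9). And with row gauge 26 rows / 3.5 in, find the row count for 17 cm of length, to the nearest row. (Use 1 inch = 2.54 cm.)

Cast on 54 stitches; work 50 rows.

Finished = 22 − 2 = 20 cm.
20 cm × 1/2.54 = 7.87 inches.
26/4.5 = 5.778 sts per in; 7.87 × 5.778 = 45.49 sts.
Next multiple of 9 → 54.
17 cm = 6.69 inches; × 7.429 = 49.72 → 50 rows.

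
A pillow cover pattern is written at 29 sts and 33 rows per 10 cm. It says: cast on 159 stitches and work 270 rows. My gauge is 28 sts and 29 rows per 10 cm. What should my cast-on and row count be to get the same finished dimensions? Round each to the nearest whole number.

Stitches: 159 × 28/29 = 153.52 → 154.
Rows: 270 × 29/33 = 237.27 → 237.

Cast on 154 stitches; work 237 rows.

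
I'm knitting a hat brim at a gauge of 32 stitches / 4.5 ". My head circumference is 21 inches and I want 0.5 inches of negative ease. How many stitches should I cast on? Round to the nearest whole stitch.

Finished = 21 − 0.5 = 20.5 in.
32 / 4.5 = 7.111 sts per inch.
20.50 × 7.111 = 145.78 sts.
→ 146 sts.

Cast on 146 stitches.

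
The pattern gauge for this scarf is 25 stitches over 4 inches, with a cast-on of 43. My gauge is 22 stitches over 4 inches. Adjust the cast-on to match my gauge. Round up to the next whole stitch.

Scale factor = 22 / 25 = 0.880.
43 × 22 / 25 = 37.84 sts.
→ 38 sts.

Cast on 38 stitches.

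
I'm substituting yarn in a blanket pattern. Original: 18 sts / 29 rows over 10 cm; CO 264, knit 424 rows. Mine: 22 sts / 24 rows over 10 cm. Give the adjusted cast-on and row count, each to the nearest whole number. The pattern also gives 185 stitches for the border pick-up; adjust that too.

Cast on 323 stitches; work 351 rows; border pick-up 226 stitches.

Stitches: 264 × 22/18 = 322.67 → 323.
Rows: 424 × 24/29 = 350.90 → 351.
border pick-up: 185 × 22/18 = 226.11 → 226.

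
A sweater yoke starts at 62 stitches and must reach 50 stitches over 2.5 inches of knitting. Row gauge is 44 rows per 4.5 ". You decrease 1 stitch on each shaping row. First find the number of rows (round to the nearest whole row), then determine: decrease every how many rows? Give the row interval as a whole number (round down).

Rows = 2.5 × 9.778 = 24.4 → 24 rows.
Stitches to remove: 12 → 12 shaping rows (at 1 st each).
24 / 12 = 2.00 → every 2 rows.

Decrease every 2nd row.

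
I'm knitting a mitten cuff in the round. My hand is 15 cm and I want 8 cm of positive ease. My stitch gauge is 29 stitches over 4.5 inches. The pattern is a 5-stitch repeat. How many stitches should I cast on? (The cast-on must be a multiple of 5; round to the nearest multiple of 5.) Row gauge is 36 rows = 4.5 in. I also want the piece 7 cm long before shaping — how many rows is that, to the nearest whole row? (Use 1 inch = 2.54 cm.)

Finished = 15 + 8 = 23 cm.
23 cm × 1/2.54 = 9.06 inches.
29/4.5 = 6.444 sts per in; 9.06 × 6.444 = 58.36 sts.
Nearest multiple of 5 → 60.
7 cm = 2.76 inches; × 8 = 22.05 → 22 rows.

Cast on 60 stitches; work 22 rows.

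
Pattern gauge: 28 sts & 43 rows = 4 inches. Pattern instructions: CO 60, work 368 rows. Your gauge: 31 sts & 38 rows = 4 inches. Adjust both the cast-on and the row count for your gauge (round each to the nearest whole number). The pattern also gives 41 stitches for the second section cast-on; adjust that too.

Cast on 66 stitches; work 325 rows; second section cast-on 45 stitches.

Stitches: 60 × 31/28 = 66.43 → 66.
Rows: 368 × 38/43 = 325.21 → 325.
second section cast-on: 41 × 31/28 = 45.39 → 45.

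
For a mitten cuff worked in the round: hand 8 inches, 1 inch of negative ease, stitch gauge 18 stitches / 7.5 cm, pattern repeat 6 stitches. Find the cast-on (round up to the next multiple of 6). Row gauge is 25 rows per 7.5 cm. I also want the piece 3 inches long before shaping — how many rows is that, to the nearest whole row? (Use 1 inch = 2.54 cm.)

Finished = 8 − 1 = 7 inches.
7 inches × 2.54 = 17.78 cm.
18/7.5 = 2.4 sts per cm; 17.78 × 2.4 = 42.67 sts.
Next multiple of 6 → 48.
3 inches = 7.62 cm; × 3.333 = 25.40 → 25 rows.

Cast on 48 stitches; work 25 rows.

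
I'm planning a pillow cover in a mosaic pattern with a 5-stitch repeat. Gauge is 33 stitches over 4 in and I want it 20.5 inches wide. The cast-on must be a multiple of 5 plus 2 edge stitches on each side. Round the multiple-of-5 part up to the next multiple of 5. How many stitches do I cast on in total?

Cast on 174 stitches.

33 / 4 = 8.25 sts per inch.
20.5 × 8.25 = 169.12 sts.
Less 4 edge sts → 165.12 for the repeat.
Next multiple of 5: 170.
Add back 4 edge sts → 174.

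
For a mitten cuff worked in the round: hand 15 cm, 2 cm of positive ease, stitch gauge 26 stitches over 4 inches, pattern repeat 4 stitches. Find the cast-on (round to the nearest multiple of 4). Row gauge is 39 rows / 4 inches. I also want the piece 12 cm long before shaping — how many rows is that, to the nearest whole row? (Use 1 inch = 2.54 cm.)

Finished = 15 + 2 = 17 cm.
17 cm × 1/2.54 = 6.69 inches.
26/4 = 6.5 sts per in; 6.69 × 6.5 = 43.50 sts.
Nearest multiple of 4 → 44.
12 cm = 4.72 inches; × 9.75 = 46.06 → 46 rows.

Cast on 44 stitches; work 46 rows.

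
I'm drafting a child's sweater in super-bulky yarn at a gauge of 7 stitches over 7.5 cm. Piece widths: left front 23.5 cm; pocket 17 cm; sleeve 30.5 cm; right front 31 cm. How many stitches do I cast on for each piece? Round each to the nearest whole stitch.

Rate = 7/7.5 = 0.933 sts per cm.
left front: 23.5 × 0.933 = 21.93 → 22.
pocket: 17 × 0.933 = 15.87 → 16.
sleeve: 30.5 × 0.933 = 28.47 → 28.
right front: 31 × 0.933 = 28.93 → 29.

left front 22; pocket 16; sleeve 28; right front 29.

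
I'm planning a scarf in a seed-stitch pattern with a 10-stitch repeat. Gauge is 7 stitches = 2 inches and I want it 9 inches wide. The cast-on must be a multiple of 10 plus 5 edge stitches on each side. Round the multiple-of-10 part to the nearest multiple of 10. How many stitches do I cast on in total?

7 / 2 = 3.5 sts per inch.
9 × 3.5 = 31.50 sts.
Less 10 edge sts → 21.50 for the repeat.
Nearest multiple of 10: 20.
Add back 10 edge sts → 30.

CO 30 sts.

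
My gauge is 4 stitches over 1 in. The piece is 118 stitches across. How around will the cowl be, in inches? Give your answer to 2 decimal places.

4 stitches / 1 inch = 4 stitches per inch.
118 / 4 = 29.500 inches.

29.50 inches.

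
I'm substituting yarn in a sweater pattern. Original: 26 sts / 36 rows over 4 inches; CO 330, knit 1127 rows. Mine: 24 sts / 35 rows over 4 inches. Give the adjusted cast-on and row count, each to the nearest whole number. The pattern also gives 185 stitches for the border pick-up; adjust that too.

Cast on 305 stitches; work 1096 rows; border pick-up 171 stitches.

Stitches: 330 × 24/26 = 304.62 → 305.
Rows: 1127 × 35/36 = 1095.69 → 1096.
border pick-up: 185 × 24/26 = 170.77 → 171.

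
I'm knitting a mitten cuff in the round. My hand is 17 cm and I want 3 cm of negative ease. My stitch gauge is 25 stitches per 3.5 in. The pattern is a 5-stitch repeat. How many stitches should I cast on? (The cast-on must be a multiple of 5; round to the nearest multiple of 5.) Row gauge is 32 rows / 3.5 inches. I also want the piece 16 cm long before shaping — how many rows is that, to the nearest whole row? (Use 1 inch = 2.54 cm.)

Finished = 17 − 3 = 14 cm.
14 cm × 1/2.54 = 5.51 inches.
25/3.5 = 7.143 sts per in; 5.51 × 7.143 = 39.37 sts.
Nearest multiple of 5 → 40.
16 cm = 6.30 inches; × 9.143 = 57.59 → 58 rows.

Cast on 40 stitches; work 58 rows.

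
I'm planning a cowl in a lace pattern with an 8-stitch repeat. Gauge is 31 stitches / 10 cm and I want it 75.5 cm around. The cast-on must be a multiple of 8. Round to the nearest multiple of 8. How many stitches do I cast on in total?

232 stitches.

31 / 10 = 3.1 sts per cm.
75.5 × 3.1 = 234.05 sts.
Nearest multiple of 8: 232.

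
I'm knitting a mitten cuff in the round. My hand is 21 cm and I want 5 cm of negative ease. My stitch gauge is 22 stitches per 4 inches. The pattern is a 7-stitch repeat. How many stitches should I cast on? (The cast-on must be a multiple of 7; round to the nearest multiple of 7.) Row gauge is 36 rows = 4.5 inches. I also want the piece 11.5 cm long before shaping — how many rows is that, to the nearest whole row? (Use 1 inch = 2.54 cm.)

Cast on 35 stitches; work 36 rows.

Finished = 21 − 5 = 16 cm.
16 cm × 1/2.54 = 6.30 inches.
22/4 = 5.5 sts per in; 6.30 × 5.5 = 34.65 sts.
Nearest multiple of 7 → 35.
11.5 cm = 4.53 inches; × 8 = 36.22 → 36 rows.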